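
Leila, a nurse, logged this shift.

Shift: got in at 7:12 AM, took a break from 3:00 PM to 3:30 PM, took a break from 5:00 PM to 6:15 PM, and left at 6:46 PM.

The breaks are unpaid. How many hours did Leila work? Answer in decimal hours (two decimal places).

9.82 hours

Shift: 7:12 AM–6:46 PM = 11 h 34 min; less 105 min break → 9 h 49 min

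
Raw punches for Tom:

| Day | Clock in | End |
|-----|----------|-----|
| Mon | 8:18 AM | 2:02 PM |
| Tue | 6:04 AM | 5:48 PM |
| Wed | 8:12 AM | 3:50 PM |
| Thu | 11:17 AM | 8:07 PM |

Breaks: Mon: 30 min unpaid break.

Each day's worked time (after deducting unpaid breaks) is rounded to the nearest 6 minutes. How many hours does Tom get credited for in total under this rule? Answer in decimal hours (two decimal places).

33.30 hours

Mon: 8:18 AM–2:02 PM = 5 h 44 min − 30 min = 5 h 14 min → rounds to 5 h 12 min
Tue: 6:04 AM–5:48 PM = 11 h 44 min → rounds to 11 h 42 min
Wed: 8:12 AM–3:50 PM = 7 h 38 min → rounds to 7 h 36 min
Thu: 11:17 AM–8:07 PM = 8 h 50 min → rounds to 8 h 48 min
Total credited: 33 h 18 min.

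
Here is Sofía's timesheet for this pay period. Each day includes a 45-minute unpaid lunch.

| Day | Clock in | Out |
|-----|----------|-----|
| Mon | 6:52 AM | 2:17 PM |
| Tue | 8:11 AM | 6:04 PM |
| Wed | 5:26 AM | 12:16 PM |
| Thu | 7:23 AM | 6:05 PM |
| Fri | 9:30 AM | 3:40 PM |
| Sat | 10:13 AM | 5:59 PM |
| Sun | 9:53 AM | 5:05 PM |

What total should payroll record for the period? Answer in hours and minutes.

Mon: 6:52 AM–2:17 PM = 7 h 25 min; less 45 min break → 6 h 40 min
Tue: 8:11 AM–6:04 PM = 9 h 53 min; less 45 min break → 9 h 8 min
Wed: 5:26 AM–12:16 PM = 6 h 50 min; less 45 min break → 6 h 5 min
Thu: 7:23 AM–6:05 PM = 10 h 42 min; less 45 min break → 9 h 57 min
Fri: 9:30 AM–3:40 PM = 6 h 10 min; less 45 min break → 5 h 25 min
Sat: 10:13 AM–5:59 PM = 7 h 46 min; less 45 min break → 7 h 1 min
Sun: 9:53 AM–5:05 PM = 7 h 12 min; less 45 min break → 6 h 27 min
Total: 6 h 40 min + 9 h 8 min + 6 h 5 min + 9 h 57 min + 5 h 25 min + 7 h 1 min + 6 h 27 min = 50 h 43 min.

50 h 43 min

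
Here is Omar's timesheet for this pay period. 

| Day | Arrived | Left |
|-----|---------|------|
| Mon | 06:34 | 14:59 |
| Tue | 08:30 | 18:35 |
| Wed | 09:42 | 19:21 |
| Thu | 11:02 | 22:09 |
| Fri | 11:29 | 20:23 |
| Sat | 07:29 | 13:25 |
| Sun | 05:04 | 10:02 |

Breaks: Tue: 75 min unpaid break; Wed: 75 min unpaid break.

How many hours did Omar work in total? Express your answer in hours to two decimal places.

Mon: 06:34–14:59 = 8 h 25 min
Tue: 08:30–18:35 = 10 h 5 min; less 75 min break → 8 h 50 min
Wed: 09:42–19:21 = 9 h 39 min; less 75 min break → 8 h 24 min
Thu: 11:02–22:09 = 11 h 7 min
Fri: 11:29–20:23 = 8 h 54 min
Sat: 07:29–13:25 = 5 h 56 min
Sun: 05:04–10:02 = 4 h 58 min
Total: 8 h 25 min + 8 h 50 min + 8 h 24 min + 11 h 7 min + 8 h 54 min + 5 h 56 min + 4 h 58 min = 56 h 34 min.

56.57 hours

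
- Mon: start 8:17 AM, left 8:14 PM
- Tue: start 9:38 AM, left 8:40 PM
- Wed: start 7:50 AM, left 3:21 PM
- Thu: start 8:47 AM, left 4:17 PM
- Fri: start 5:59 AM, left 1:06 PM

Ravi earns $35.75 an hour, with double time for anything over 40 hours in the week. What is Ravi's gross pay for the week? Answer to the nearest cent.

Mon: 8:17 AM–8:14 PM = 11 h 57 min
Tue: 9:38 AM–8:40 PM = 11 h 2 min
Wed: 7:50 AM–3:21 PM = 7 h 31 min
Thu: 8:47 AM–4:17 PM = 7 h 30 min
Fri: 5:59 AM–1:06 PM = 7 h 7 min
Total worked: 45 h 7 min = 2707 min.
Regular 40 h 0 min = 2400 min at $35.75/h; overtime 5 h 7 min = 307 min at $71.50/h.
Pay = (2400 × $35.75 + 307 × $71.50) ÷ 60 = $1795.84.

$1795.84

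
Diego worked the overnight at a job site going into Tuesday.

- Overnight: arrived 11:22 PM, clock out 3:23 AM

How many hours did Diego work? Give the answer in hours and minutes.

4 h 1 min

Overnight: 11:22 PM → midnight = 0 h 38 min; midnight → 3:23 AM = 3 h 23 min; span 4 h 1 min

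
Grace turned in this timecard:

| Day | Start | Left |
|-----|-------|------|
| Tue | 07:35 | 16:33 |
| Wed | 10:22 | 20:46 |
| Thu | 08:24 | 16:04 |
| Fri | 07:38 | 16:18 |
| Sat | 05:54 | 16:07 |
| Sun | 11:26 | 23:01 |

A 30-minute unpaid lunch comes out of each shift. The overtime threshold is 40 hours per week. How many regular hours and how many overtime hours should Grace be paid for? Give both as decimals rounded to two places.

Tue: 07:35–16:33 = 8 h 58 min; less 30 min break → 8 h 28 min
Wed: 10:22–20:46 = 10 h 24 min; less 30 min break → 9 h 54 min
Thu: 08:24–16:04 = 7 h 40 min; less 30 min break → 7 h 10 min
Fri: 07:38–16:18 = 8 h 40 min; less 30 min break → 8 h 10 min
Sat: 05:54–16:07 = 10 h 13 min; less 30 min break → 9 h 43 min
Sun: 11:26–23:01 = 11 h 35 min; less 30 min break → 11 h 5 min
Total worked: 54 h 30 min = 54.50 h.
Threshold 40 h → overtime 14 h 30 min, regular 40 h 0 min.

Regular 40.00 hours, overtime 14.50 hours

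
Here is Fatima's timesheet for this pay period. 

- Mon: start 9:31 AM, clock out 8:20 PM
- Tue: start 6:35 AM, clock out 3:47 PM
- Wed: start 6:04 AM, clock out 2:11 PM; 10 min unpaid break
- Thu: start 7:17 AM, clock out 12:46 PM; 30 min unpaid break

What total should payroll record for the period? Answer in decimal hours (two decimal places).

Mon: 9:31 AM–8:20 PM = 10 h 49 min
Tue: 6:35 AM–3:47 PM = 9 h 12 min
Wed: 6:04 AM–2:11 PM = 8 h 7 min; less 10 min break → 7 h 57 min
Thu: 7:17 AM–12:46 PM = 5 h 29 min; less 30 min break → 4 h 59 min
Total: 10 h 49 min + 9 h 12 min + 7 h 57 min + 4 h 59 min = 32 h 57 min.

32.95 hours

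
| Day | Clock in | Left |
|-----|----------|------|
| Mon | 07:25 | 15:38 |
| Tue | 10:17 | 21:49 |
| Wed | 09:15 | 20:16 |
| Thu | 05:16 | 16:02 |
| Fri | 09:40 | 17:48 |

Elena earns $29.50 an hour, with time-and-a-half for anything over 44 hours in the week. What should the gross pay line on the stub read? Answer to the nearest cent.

Mon: 07:25–15:38 = 8 h 13 min
Tue: 10:17–21:49 = 11 h 32 min
Wed: 09:15–20:16 = 11 h 1 min
Thu: 05:16–16:02 = 10 h 46 min
Fri: 09:40–17:48 = 8 h 8 min
Total worked: 49 h 40 min = 2980 min.
Regular 44 h 0 min = 2640 min at $29.50/h; overtime 5 h 40 min = 340 min at $44.25/h.
Pay = (2640 × $29.50 + 340 × $44.25) ÷ 60 = $1548.75.

$1548.75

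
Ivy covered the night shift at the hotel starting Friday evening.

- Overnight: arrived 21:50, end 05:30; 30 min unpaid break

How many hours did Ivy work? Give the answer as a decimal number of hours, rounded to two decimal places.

Overnight: 21:50 → midnight = 2 h 10 min; midnight → 05:30 = 5 h 30 min; span 7 h 40 min; less 30 min break → 7 h 10 min

7.17 hours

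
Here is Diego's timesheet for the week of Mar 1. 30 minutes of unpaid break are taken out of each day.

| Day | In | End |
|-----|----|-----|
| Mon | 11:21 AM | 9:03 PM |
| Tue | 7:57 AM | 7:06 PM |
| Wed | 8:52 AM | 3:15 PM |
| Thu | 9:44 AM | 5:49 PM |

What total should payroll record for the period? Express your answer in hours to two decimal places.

33.32 hours

Mon: 11:21 AM–9:03 PM = 9 h 42 min; less 30 min break → 9 h 12 min
Tue: 7:57 AM–7:06 PM = 11 h 9 min; less 30 min break → 10 h 39 min
Wed: 8:52 AM–3:15 PM = 6 h 23 min; less 30 min break → 5 h 53 min
Thu: 9:44 AM–5:49 PM = 8 h 5 min; less 30 min break → 7 h 35 min
Total: 9 h 12 min + 10 h 39 min + 5 h 53 min + 7 h 35 min = 33 h 19 min.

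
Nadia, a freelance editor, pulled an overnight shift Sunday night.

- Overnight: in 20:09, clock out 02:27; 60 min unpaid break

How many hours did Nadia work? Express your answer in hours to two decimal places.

5.30 hours

Overnight: 20:09 → midnight = 3 h 51 min; midnight → 02:27 = 2 h 27 min; span 6 h 18 min; less 60 min break → 5 h 18 min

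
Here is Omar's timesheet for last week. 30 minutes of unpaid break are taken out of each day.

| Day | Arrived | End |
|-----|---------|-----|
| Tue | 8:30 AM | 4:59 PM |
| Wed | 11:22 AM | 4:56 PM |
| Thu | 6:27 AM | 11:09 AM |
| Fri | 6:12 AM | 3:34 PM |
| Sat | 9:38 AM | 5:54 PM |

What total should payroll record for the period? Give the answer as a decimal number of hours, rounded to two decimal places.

Tue: 8:30 AM–4:59 PM = 8 h 29 min; less 30 min break → 7 h 59 min
Wed: 11:22 AM–4:56 PM = 5 h 34 min; less 30 min break → 5 h 4 min
Thu: 6:27 AM–11:09 AM = 4 h 42 min; less 30 min break → 4 h 12 min
Fri: 6:12 AM–3:34 PM = 9 h 22 min; less 30 min break → 8 h 52 min
Sat: 9:38 AM–5:54 PM = 8 h 16 min; less 30 min break → 7 h 46 min
Total: 7 h 59 min + 5 h 4 min + 4 h 12 min + 8 h 52 min + 7 h 46 min = 33 h 53 min.

33.88 hours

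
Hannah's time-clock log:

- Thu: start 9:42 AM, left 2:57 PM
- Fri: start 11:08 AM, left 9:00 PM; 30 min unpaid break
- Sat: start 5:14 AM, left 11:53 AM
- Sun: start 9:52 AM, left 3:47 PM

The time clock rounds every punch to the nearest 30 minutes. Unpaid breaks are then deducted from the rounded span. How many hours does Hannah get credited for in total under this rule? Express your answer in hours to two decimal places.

28.00 hours

Thu: in 9:42 AM→9:30 AM, out 2:57 PM→3:00 PM; 5 h 30 min
Fri: in 11:08 AM→11:00 AM, out 9:00 PM→9:00 PM; 10 h 0 min − 30 min = 9 h 30 min
Sat: in 5:14 AM→5:00 AM, out 11:53 AM→12:00 PM; 7 h 0 min
Sun: in 9:52 AM→10:00 AM, out 3:47 PM→4:00 PM; 6 h 0 min
Total credited: 28 h 0 min.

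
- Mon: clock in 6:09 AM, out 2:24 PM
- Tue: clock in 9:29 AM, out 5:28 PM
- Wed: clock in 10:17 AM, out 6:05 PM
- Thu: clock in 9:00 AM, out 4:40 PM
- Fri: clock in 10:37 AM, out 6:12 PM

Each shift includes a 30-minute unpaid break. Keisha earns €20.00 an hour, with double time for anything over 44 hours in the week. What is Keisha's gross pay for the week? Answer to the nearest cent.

Mon: 6:09 AM–2:24 PM = 8 h 15 min; less 30 min break → 7 h 45 min
Tue: 9:29 AM–5:28 PM = 7 h 59 min; less 30 min break → 7 h 29 min
Wed: 10:17 AM–6:05 PM = 7 h 48 min; less 30 min break → 7 h 18 min
Thu: 9:00 AM–4:40 PM = 7 h 40 min; less 30 min break → 7 h 10 min
Fri: 10:37 AM–6:12 PM = 7 h 35 min; less 30 min break → 7 h 5 min
Total worked: 36 h 47 min = 2207 min.
Regular 36 h 47 min = 2207 min at €20.00/h; overtime 0 h 0 min = 0 min at €40.00/h.
Pay = (2207 × €20.00 + 0 × €40.00) ÷ 60 = €735.67.

€735.67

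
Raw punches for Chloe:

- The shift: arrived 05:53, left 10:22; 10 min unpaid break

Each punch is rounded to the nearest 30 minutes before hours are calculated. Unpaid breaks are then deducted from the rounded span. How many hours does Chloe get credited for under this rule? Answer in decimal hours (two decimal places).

4.33 hours

The shift: in 05:53→06:00, out 10:22→10:30; 4 h 30 min − 10 min = 4 h 20 min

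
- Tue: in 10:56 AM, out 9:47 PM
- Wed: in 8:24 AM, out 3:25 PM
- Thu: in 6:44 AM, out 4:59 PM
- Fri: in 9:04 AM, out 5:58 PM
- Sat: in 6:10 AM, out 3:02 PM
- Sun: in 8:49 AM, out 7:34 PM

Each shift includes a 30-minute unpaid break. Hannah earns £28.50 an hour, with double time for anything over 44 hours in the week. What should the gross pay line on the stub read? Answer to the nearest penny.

Tue: 10:56 AM–9:47 PM = 10 h 51 min; less 30 min break → 10 h 21 min
Wed: 8:24 AM–3:25 PM = 7 h 1 min; less 30 min break → 6 h 31 min
Thu: 6:44 AM–4:59 PM = 10 h 15 min; less 30 min break → 9 h 45 min
Fri: 9:04 AM–5:58 PM = 8 h 54 min; less 30 min break → 8 h 24 min
Sat: 6:10 AM–3:02 PM = 8 h 52 min; less 30 min break → 8 h 22 min
Sun: 8:49 AM–7:34 PM = 10 h 45 min; less 30 min break → 10 h 15 min
Total worked: 53 h 38 min = 3218 min.
Regular 44 h 0 min = 2640 min at £28.50/h; overtime 9 h 38 min = 578 min at £57.00/h.
Pay = (2640 × £28.50 + 578 × £57.00) ÷ 60 = £1803.10.

£1803.10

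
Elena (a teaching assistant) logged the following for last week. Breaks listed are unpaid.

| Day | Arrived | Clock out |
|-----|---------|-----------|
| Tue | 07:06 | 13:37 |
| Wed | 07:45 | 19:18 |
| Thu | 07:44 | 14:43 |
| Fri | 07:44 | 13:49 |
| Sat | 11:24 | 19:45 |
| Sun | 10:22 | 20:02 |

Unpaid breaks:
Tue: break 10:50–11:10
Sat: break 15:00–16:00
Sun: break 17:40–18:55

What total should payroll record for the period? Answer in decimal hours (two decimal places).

Tue: 07:06–13:37 = 6 h 31 min; less 20 min break → 6 h 11 min
Wed: 07:45–19:18 = 11 h 33 min
Thu: 07:44–14:43 = 6 h 59 min
Fri: 07:44–13:49 = 6 h 5 min
Sat: 11:24–19:45 = 8 h 21 min; less 60 min break → 7 h 21 min
Sun: 10:22–20:02 = 9 h 40 min; less 75 min break → 8 h 25 min
Total: 6 h 11 min + 11 h 33 min + 6 h 59 min + 6 h 5 min + 7 h 21 min + 8 h 25 min = 46 h 34 min.

46.57 hours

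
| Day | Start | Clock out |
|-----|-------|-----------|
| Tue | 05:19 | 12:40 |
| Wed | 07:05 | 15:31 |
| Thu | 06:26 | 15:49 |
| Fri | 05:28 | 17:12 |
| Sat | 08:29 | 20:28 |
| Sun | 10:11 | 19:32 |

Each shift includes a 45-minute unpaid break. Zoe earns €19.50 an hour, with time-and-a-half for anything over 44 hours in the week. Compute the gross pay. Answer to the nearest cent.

Tue: 05:19–12:40 = 7 h 21 min; less 45 min break → 6 h 36 min
Wed: 07:05–15:31 = 8 h 26 min; less 45 min break → 7 h 41 min
Thu: 06:26–15:49 = 9 h 23 min; less 45 min break → 8 h 38 min
Fri: 05:28–17:12 = 11 h 44 min; less 45 min break → 10 h 59 min
Sat: 08:29–20:28 = 11 h 59 min; less 45 min break → 11 h 14 min
Sun: 10:11–19:32 = 9 h 21 min; less 45 min break → 8 h 36 min
Total worked: 53 h 44 min = 3224 min.
Regular 44 h 0 min = 2640 min at €19.50/h; overtime 9 h 44 min = 584 min at €29.25/h.
Pay = (2640 × €19.50 + 584 × €29.25) ÷ 60 = €1142.70.

€1142.70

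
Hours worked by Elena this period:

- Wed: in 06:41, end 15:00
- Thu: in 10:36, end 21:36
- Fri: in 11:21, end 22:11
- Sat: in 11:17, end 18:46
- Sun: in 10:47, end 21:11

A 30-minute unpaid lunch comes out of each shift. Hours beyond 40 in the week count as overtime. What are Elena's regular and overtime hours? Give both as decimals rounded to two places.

Regular 40.00 hours, overtime 5.53 hours

Wed: 06:41–15:00 = 8 h 19 min; less 30 min break → 7 h 49 min
Thu: 10:36–21:36 = 11 h 0 min; less 30 min break → 10 h 30 min
Fri: 11:21–22:11 = 10 h 50 min; less 30 min break → 10 h 20 min
Sat: 11:17–18:46 = 7 h 29 min; less 30 min break → 6 h 59 min
Sun: 10:47–21:11 = 10 h 24 min; less 30 min break → 9 h 54 min
Total worked: 45 h 32 min = 45.53 h.
Threshold 40 h → overtime 5 h 32 min, regular 40 h 0 min.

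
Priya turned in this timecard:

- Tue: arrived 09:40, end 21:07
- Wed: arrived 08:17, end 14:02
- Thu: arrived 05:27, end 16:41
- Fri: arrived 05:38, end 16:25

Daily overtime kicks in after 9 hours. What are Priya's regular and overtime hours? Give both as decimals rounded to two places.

Regular 32.75 hours, overtime 6.47 hours

Tue: 09:40–21:07 = 11 h 27 min
Wed: 08:17–14:02 = 5 h 45 min
Thu: 05:27–16:41 = 11 h 14 min
Fri: 05:38–16:25 = 10 h 47 min
Tue reg 9 h 0 min / OT 2 h 27 min; Wed reg 5 h 45 min / OT 0 h 0 min; Thu reg 9 h 0 min / OT 2 h 14 min; Fri reg 9 h 0 min / OT 1 h 47 min.
Totals: regular 32 h 45 min, overtime 6 h 28 min.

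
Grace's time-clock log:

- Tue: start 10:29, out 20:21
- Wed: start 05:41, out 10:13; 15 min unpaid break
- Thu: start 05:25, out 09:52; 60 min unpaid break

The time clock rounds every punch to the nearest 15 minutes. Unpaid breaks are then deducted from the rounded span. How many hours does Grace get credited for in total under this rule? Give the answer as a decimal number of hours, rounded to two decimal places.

17.25 hours

Tue: in 10:29→10:30, out 20:21→20:15; 9 h 45 min
Wed: in 05:41→05:45, out 10:13→10:15; 4 h 30 min − 15 min = 4 h 15 min
Thu: in 05:25→05:30, out 09:52→09:45; 4 h 15 min − 60 min = 3 h 15 min
Total credited: 17 h 15 min.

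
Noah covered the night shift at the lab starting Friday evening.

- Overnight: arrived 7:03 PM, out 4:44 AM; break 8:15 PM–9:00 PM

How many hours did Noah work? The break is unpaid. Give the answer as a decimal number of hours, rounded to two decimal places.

8.93 hours

Overnight: 7:03 PM → midnight = 4 h 57 min; midnight → 4:44 AM = 4 h 44 min; span 9 h 41 min; less 45 min break → 8 h 56 min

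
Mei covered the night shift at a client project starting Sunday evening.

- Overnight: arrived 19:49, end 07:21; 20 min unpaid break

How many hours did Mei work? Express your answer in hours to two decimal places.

Overnight: 19:49 → midnight = 4 h 11 min; midnight → 07:21 = 7 h 21 min; span 11 h 32 min; less 20 min break → 11 h 12 min

11.20 hours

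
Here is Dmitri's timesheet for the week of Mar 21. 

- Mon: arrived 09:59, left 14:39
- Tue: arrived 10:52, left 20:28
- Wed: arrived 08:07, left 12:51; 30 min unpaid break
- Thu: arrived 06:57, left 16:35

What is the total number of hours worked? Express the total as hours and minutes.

Mon: 09:59–14:39 = 4 h 40 min
Tue: 10:52–20:28 = 9 h 36 min
Wed: 08:07–12:51 = 4 h 44 min; less 30 min break → 4 h 14 min
Thu: 06:57–16:35 = 9 h 38 min
Total: 4 h 40 min + 9 h 36 min + 4 h 14 min + 9 h 38 min = 28 h 8 min.

28 h 8 min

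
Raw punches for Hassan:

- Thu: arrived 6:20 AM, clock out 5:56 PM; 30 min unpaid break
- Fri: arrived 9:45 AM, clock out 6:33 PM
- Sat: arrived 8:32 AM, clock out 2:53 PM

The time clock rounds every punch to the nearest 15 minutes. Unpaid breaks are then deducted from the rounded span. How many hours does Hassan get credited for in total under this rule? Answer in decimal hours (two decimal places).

26.50 hours

Thu: in 6:20 AM→6:15 AM, out 5:56 PM→6:00 PM; 11 h 45 min − 30 min = 11 h 15 min
Fri: in 9:45 AM→9:45 AM, out 6:33 PM→6:30 PM; 8 h 45 min
Sat: in 8:32 AM→8:30 AM, out 2:53 PM→3:00 PM; 6 h 30 min
Total credited: 26 h 30 min.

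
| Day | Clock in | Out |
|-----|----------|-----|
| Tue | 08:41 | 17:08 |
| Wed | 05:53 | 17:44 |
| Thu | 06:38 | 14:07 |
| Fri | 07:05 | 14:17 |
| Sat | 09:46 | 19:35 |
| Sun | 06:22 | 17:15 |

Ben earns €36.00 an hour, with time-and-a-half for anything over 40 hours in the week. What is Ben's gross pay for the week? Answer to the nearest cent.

Tue: 08:41–17:08 = 8 h 27 min
Wed: 05:53–17:44 = 11 h 51 min
Thu: 06:38–14:07 = 7 h 29 min
Fri: 07:05–14:17 = 7 h 12 min
Sat: 09:46–19:35 = 9 h 49 min
Sun: 06:22–17:15 = 10 h 53 min
Total worked: 55 h 41 min = 3341 min.
Regular 40 h 0 min = 2400 min at €36.00/h; overtime 15 h 41 min = 941 min at €54.00/h.
Pay = (2400 × €36.00 + 941 × €54.00) ÷ 60 = €2286.90.

€2286.90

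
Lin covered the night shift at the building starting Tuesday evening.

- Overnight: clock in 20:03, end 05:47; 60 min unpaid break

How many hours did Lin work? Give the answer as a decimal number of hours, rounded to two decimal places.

8.73 hours

Overnight: 20:03 → midnight = 3 h 57 min; midnight → 05:47 = 5 h 47 min; span 9 h 44 min; less 60 min break → 8 h 44 min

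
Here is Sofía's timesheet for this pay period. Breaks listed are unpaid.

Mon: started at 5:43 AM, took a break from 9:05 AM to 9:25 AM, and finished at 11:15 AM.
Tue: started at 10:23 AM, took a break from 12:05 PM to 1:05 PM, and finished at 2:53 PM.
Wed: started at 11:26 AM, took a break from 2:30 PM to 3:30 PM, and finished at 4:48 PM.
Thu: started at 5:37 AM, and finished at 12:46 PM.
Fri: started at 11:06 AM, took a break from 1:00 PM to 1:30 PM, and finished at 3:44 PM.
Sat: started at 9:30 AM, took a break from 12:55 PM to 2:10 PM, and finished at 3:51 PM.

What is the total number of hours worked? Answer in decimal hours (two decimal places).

29.45 hours

Mon: 5:43 AM–11:15 AM = 5 h 32 min; less 20 min break → 5 h 12 min
Tue: 10:23 AM–2:53 PM = 4 h 30 min; less 60 min break → 3 h 30 min
Wed: 11:26 AM–4:48 PM = 5 h 22 min; less 60 min break → 4 h 22 min
Thu: 5:37 AM–12:46 PM = 7 h 9 min
Fri: 11:06 AM–3:44 PM = 4 h 38 min; less 30 min break → 4 h 8 min
Sat: 9:30 AM–3:51 PM = 6 h 21 min; less 75 min break → 5 h 6 min
Total: 5 h 12 min + 3 h 30 min + 4 h 22 min + 7 h 9 min + 4 h 8 min + 5 h 6 min = 29 h 27 min.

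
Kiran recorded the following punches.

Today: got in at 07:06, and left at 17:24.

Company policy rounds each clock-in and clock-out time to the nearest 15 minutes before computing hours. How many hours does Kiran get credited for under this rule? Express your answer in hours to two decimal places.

Today: in 07:06→07:00, out 17:24→17:30; 10 h 30 min

10.50 hours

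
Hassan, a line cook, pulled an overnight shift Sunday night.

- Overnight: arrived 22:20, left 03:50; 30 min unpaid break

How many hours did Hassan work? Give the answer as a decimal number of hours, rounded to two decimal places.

Overnight: 22:20 → midnight = 1 h 40 min; midnight → 03:50 = 3 h 50 min; span 5 h 30 min; less 30 min break → 5 h 0 min

5.00 hours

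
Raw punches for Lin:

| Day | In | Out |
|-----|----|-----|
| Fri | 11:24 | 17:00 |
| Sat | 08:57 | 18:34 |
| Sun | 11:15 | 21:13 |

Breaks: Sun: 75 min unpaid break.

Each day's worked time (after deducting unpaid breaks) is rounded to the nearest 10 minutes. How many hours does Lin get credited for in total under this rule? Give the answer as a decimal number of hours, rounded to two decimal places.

Fri: 11:24–17:00 = 5 h 36 min → rounds to 5 h 40 min
Sat: 08:57–18:34 = 9 h 37 min → rounds to 9 h 40 min
Sun: 11:15–21:13 = 9 h 58 min − 75 min = 8 h 43 min → rounds to 8 h 40 min
Total credited: 24 h 0 min.

24.00 hours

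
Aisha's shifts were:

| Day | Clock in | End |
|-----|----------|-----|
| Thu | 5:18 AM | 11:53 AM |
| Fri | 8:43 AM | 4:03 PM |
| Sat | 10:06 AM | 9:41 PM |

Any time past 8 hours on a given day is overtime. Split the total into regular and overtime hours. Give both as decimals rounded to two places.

Regular 21.92 hours, overtime 3.58 hours

Thu: 5:18 AM–11:53 AM = 6 h 35 min
Fri: 8:43 AM–4:03 PM = 7 h 20 min
Sat: 10:06 AM–9:41 PM = 11 h 35 min
Thu reg 6 h 35 min / OT 0 h 0 min; Fri reg 7 h 20 min / OT 0 h 0 min; Sat reg 8 h 0 min / OT 3 h 35 min.
Totals: regular 21 h 55 min, overtime 3 h 35 min.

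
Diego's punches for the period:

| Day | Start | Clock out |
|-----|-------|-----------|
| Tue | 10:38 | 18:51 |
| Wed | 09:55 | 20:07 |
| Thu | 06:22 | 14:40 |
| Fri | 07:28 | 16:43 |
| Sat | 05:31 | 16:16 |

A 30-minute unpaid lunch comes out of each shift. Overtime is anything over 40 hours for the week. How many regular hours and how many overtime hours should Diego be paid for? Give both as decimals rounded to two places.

Regular 40.00 hours, overtime 4.22 hours

Tue: 10:38–18:51 = 8 h 13 min; less 30 min break → 7 h 43 min
Wed: 09:55–20:07 = 10 h 12 min; less 30 min break → 9 h 42 min
Thu: 06:22–14:40 = 8 h 18 min; less 30 min break → 7 h 48 min
Fri: 07:28–16:43 = 9 h 15 min; less 30 min break → 8 h 45 min
Sat: 05:31–16:16 = 10 h 45 min; less 30 min break → 10 h 15 min
Total worked: 44 h 13 min = 44.22 h.
Threshold 40 h → overtime 4 h 13 min, regular 40 h 0 min.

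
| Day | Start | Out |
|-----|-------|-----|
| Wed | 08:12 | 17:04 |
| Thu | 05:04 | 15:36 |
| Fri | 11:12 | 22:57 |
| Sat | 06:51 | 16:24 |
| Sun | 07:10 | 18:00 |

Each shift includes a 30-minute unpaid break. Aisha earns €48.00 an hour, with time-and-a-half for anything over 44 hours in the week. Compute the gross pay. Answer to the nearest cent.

Wed: 08:12–17:04 = 8 h 52 min; less 30 min break → 8 h 22 min
Thu: 05:04–15:36 = 10 h 32 min; less 30 min break → 10 h 2 min
Fri: 11:12–22:57 = 11 h 45 min; less 30 min break → 11 h 15 min
Sat: 06:51–16:24 = 9 h 33 min; less 30 min break → 9 h 3 min
Sun: 07:10–18:00 = 10 h 50 min; less 30 min break → 10 h 20 min
Total worked: 49 h 2 min = 2942 min.
Regular 44 h 0 min = 2640 min at €48.00/h; overtime 5 h 2 min = 302 min at €72.00/h.
Pay = (2640 × €48.00 + 302 × €72.00) ÷ 60 = €2474.40.

€2474.40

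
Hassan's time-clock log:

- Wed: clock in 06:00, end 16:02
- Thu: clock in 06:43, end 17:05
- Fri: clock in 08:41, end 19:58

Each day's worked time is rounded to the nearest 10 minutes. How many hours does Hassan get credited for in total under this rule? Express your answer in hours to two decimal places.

Wed: 06:00–16:02 = 10 h 2 min → rounds to 10 h 0 min
Thu: 06:43–17:05 = 10 h 22 min → rounds to 10 h 20 min
Fri: 08:41–19:58 = 11 h 17 min → rounds to 11 h 20 min
Total credited: 31 h 40 min.

31.67 hours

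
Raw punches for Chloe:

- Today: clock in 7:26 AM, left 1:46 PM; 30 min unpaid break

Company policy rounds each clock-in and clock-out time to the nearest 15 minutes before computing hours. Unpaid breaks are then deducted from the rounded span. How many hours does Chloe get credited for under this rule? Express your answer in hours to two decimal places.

Today: in 7:26 AM→7:30 AM, out 1:46 PM→1:45 PM; 6 h 15 min − 30 min = 5 h 45 min

5.75 hours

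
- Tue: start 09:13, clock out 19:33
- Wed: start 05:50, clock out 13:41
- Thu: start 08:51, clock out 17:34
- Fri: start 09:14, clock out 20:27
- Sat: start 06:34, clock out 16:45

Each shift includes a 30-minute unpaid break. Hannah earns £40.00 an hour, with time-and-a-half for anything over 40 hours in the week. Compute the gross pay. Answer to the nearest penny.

Tue: 09:13–19:33 = 10 h 20 min; less 30 min break → 9 h 50 min
Wed: 05:50–13:41 = 7 h 51 min; less 30 min break → 7 h 21 min
Thu: 08:51–17:34 = 8 h 43 min; less 30 min break → 8 h 13 min
Fri: 09:14–20:27 = 11 h 13 min; less 30 min break → 10 h 43 min
Sat: 06:34–16:45 = 10 h 11 min; less 30 min break → 9 h 41 min
Total worked: 45 h 48 min = 2748 min.
Regular 40 h 0 min = 2400 min at £40.00/h; overtime 5 h 48 min = 348 min at £60.00/h.
Pay = (2400 × £40.00 + 348 × £60.00) ÷ 60 = £1948.00.

£1948.00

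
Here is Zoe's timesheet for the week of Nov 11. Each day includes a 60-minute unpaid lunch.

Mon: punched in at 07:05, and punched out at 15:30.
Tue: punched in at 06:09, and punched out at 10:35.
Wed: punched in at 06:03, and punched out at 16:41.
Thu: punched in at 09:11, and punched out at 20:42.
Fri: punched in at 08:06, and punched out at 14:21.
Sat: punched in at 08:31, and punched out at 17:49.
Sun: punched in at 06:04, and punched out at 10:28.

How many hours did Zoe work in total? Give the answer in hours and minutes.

47 h 57 min

Mon: 07:05–15:30 = 8 h 25 min; less 60 min break → 7 h 25 min
Tue: 06:09–10:35 = 4 h 26 min; less 60 min break → 3 h 26 min
Wed: 06:03–16:41 = 10 h 38 min; less 60 min break → 9 h 38 min
Thu: 09:11–20:42 = 11 h 31 min; less 60 min break → 10 h 31 min
Fri: 08:06–14:21 = 6 h 15 min; less 60 min break → 5 h 15 min
Sat: 08:31–17:49 = 9 h 18 min; less 60 min break → 8 h 18 min
Sun: 06:04–10:28 = 4 h 24 min; less 60 min break → 3 h 24 min
Total: 7 h 25 min + 3 h 26 min + 9 h 38 min + 10 h 31 min + 5 h 15 min + 8 h 18 min + 3 h 24 min = 47 h 57 min.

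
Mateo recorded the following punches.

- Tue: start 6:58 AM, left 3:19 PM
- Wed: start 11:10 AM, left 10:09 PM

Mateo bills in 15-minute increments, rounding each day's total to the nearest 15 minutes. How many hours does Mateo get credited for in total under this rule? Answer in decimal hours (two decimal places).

Tue: 6:58 AM–3:19 PM = 8 h 21 min → rounds to 8 h 15 min
Wed: 11:10 AM–10:09 PM = 10 h 59 min → rounds to 11 h 0 min
Total credited: 19 h 15 min.

19.25 hours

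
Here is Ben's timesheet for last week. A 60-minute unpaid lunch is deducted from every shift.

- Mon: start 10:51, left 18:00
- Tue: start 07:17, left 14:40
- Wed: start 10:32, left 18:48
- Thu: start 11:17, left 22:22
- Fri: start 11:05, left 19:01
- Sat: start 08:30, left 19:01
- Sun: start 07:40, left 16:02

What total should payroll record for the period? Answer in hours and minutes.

53 h 42 min

Mon: 10:51–18:00 = 7 h 9 min; less 60 min break → 6 h 9 min
Tue: 07:17–14:40 = 7 h 23 min; less 60 min break → 6 h 23 min
Wed: 10:32–18:48 = 8 h 16 min; less 60 min break → 7 h 16 min
Thu: 11:17–22:22 = 11 h 5 min; less 60 min break → 10 h 5 min
Fri: 11:05–19:01 = 7 h 56 min; less 60 min break → 6 h 56 min
Sat: 08:30–19:01 = 10 h 31 min; less 60 min break → 9 h 31 min
Sun: 07:40–16:02 = 8 h 22 min; less 60 min break → 7 h 22 min
Total: 6 h 9 min + 6 h 23 min + 7 h 16 min + 10 h 5 min + 6 h 56 min + 9 h 31 min + 7 h 22 min = 53 h 42 min.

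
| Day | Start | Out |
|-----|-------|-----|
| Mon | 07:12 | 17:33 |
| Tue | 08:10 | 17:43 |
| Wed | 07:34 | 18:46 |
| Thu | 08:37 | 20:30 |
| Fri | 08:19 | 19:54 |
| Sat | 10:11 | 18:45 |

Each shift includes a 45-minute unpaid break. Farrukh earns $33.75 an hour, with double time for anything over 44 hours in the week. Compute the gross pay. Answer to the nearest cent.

$2472.75

Mon: 07:12–17:33 = 10 h 21 min; less 45 min break → 9 h 36 min
Tue: 08:10–17:43 = 9 h 33 min; less 45 min break → 8 h 48 min
Wed: 07:34–18:46 = 11 h 12 min; less 45 min break → 10 h 27 min
Thu: 08:37–20:30 = 11 h 53 min; less 45 min break → 11 h 8 min
Fri: 08:19–19:54 = 11 h 35 min; less 45 min break → 10 h 50 min
Sat: 10:11–18:45 = 8 h 34 min; less 45 min break → 7 h 49 min
Total worked: 58 h 38 min = 3518 min.
Regular 44 h 0 min = 2640 min at $33.75/h; overtime 14 h 38 min = 878 min at $67.50/h.
Pay = (2640 × $33.75 + 878 × $67.50) ÷ 60 = $2472.75.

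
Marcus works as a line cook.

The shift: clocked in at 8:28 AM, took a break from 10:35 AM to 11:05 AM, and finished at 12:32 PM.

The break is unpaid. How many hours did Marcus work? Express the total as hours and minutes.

3 h 34 min

The shift: 8:28 AM–12:32 PM = 4 h 4 min; less 30 min break → 3 h 34 min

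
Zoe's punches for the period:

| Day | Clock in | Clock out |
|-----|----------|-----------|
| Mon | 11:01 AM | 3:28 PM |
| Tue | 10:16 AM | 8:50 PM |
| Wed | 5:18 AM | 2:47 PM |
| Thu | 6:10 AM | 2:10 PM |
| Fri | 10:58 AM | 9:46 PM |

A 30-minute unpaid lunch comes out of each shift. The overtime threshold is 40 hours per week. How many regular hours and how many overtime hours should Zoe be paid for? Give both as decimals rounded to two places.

Mon: 11:01 AM–3:28 PM = 4 h 27 min; less 30 min break → 3 h 57 min
Tue: 10:16 AM–8:50 PM = 10 h 34 min; less 30 min break → 10 h 4 min
Wed: 5:18 AM–2:47 PM = 9 h 29 min; less 30 min break → 8 h 59 min
Thu: 6:10 AM–2:10 PM = 8 h 0 min; less 30 min break → 7 h 30 min
Fri: 10:58 AM–9:46 PM = 10 h 48 min; less 30 min break → 10 h 18 min
Total worked: 40 h 48 min = 40.80 h.
Threshold 40 h → overtime 0 h 48 min, regular 40 h 0 min.

Regular 40.00 hours, overtime 0.80 hours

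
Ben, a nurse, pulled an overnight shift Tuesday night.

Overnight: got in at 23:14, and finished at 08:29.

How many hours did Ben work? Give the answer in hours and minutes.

Overnight: 23:14 → midnight = 0 h 46 min; midnight → 08:29 = 8 h 29 min; span 9 h 15 min

9 h 15 min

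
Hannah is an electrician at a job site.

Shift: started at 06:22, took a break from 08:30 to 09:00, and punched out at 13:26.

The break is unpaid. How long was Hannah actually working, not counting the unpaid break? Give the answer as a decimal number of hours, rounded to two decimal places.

6.57 hours

Shift: 06:22–13:26 = 7 h 4 min; less 30 min break → 6 h 34 min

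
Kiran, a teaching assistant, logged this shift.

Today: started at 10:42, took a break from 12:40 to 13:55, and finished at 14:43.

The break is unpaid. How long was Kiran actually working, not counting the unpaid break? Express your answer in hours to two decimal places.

2.77 hours

Today: 10:42–14:43 = 4 h 1 min; less 75 min break → 2 h 46 min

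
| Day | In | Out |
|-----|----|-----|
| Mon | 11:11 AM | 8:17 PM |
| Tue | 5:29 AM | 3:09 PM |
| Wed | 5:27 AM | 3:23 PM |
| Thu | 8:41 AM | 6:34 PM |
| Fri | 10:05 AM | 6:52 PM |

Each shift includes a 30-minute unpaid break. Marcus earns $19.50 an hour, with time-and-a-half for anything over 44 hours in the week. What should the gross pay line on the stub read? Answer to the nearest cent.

$883.35

Mon: 11:11 AM–8:17 PM = 9 h 6 min; less 30 min break → 8 h 36 min
Tue: 5:29 AM–3:09 PM = 9 h 40 min; less 30 min break → 9 h 10 min
Wed: 5:27 AM–3:23 PM = 9 h 56 min; less 30 min break → 9 h 26 min
Thu: 8:41 AM–6:34 PM = 9 h 53 min; less 30 min break → 9 h 23 min
Fri: 10:05 AM–6:52 PM = 8 h 47 min; less 30 min break → 8 h 17 min
Total worked: 44 h 52 min = 2692 min.
Regular 44 h 0 min = 2640 min at $19.50/h; overtime 0 h 52 min = 52 min at $29.25/h.
Pay = (2640 × $19.50 + 52 × $29.25) ÷ 60 = $883.35.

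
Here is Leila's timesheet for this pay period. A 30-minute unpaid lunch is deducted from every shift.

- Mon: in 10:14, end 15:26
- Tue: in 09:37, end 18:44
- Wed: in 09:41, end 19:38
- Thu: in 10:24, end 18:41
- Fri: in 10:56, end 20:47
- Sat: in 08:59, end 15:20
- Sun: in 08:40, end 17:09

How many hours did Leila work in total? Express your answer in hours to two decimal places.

53.73 hours

Mon: 10:14–15:26 = 5 h 12 min; less 30 min break → 4 h 42 min
Tue: 09:37–18:44 = 9 h 7 min; less 30 min break → 8 h 37 min
Wed: 09:41–19:38 = 9 h 57 min; less 30 min break → 9 h 27 min
Thu: 10:24–18:41 = 8 h 17 min; less 30 min break → 7 h 47 min
Fri: 10:56–20:47 = 9 h 51 min; less 30 min break → 9 h 21 min
Sat: 08:59–15:20 = 6 h 21 min; less 30 min break → 5 h 51 min
Sun: 08:40–17:09 = 8 h 29 min; less 30 min break → 7 h 59 min
Total: 4 h 42 min + 8 h 37 min + 9 h 27 min + 7 h 47 min + 9 h 21 min + 5 h 51 min + 7 h 59 min = 53 h 44 min.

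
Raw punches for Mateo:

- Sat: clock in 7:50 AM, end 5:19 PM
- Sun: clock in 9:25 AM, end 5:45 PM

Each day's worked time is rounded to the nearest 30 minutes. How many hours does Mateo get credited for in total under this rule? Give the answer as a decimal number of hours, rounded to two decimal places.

Sat: 7:50 AM–5:19 PM = 9 h 29 min → rounds to 9 h 30 min
Sun: 9:25 AM–5:45 PM = 8 h 20 min → rounds to 8 h 30 min
Total credited: 18 h 0 min.

18.00 hours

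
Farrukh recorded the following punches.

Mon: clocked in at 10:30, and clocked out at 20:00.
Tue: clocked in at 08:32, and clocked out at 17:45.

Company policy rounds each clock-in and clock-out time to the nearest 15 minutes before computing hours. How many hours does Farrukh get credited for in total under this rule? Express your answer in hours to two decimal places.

18.75 hours

Mon: in 10:30→10:30, out 20:00→20:00; 9 h 30 min
Tue: in 08:32→08:30, out 17:45→17:45; 9 h 15 min
Total credited: 18 h 45 min.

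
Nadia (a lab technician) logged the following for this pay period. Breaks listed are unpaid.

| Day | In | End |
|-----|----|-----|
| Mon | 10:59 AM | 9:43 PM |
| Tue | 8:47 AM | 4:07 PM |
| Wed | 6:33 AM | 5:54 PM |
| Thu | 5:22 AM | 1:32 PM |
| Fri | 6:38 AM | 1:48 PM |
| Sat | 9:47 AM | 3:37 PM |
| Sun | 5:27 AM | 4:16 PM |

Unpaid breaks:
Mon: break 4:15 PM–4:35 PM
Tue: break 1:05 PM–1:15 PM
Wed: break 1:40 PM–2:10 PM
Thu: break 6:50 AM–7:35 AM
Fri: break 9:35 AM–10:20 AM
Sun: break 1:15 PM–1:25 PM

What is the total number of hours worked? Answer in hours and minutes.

58 h 44 min

Mon: 10:59 AM–9:43 PM = 10 h 44 min; less 20 min break → 10 h 24 min
Tue: 8:47 AM–4:07 PM = 7 h 20 min; less 10 min break → 7 h 10 min
Wed: 6:33 AM–5:54 PM = 11 h 21 min; less 30 min break → 10 h 51 min
Thu: 5:22 AM–1:32 PM = 8 h 10 min; less 45 min break → 7 h 25 min
Fri: 6:38 AM–1:48 PM = 7 h 10 min; less 45 min break → 6 h 25 min
Sat: 9:47 AM–3:37 PM = 5 h 50 min
Sun: 5:27 AM–4:16 PM = 10 h 49 min; less 10 min break → 10 h 39 min
Total: 10 h 24 min + 7 h 10 min + 10 h 51 min + 7 h 25 min + 6 h 25 min + 5 h 50 min + 10 h 39 min = 58 h 44 min.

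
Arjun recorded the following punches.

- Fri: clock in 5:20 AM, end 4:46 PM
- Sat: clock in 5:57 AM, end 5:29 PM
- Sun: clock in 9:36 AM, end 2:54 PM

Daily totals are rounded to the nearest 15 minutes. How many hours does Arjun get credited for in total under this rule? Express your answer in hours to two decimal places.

28.25 hours

Fri: 5:20 AM–4:46 PM = 11 h 26 min → rounds to 11 h 30 min
Sat: 5:57 AM–5:29 PM = 11 h 32 min → rounds to 11 h 30 min
Sun: 9:36 AM–2:54 PM = 5 h 18 min → rounds to 5 h 15 min
Total credited: 28 h 15 min.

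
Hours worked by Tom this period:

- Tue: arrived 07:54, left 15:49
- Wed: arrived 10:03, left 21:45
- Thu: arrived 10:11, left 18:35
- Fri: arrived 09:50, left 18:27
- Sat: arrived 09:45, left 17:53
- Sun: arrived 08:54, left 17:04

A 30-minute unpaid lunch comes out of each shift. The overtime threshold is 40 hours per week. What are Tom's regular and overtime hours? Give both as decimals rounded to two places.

Tue: 07:54–15:49 = 7 h 55 min; less 30 min break → 7 h 25 min
Wed: 10:03–21:45 = 11 h 42 min; less 30 min break → 11 h 12 min
Thu: 10:11–18:35 = 8 h 24 min; less 30 min break → 7 h 54 min
Fri: 09:50–18:27 = 8 h 37 min; less 30 min break → 8 h 7 min
Sat: 09:45–17:53 = 8 h 8 min; less 30 min break → 7 h 38 min
Sun: 08:54–17:04 = 8 h 10 min; less 30 min break → 7 h 40 min
Total worked: 49 h 56 min = 49.93 h.
Threshold 40 h → overtime 9 h 56 min, regular 40 h 0 min.

Regular 40.00 hours, overtime 9.93 hours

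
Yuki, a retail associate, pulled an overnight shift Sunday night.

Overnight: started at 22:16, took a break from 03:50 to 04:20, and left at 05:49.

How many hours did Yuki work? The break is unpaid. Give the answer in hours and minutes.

Overnight: 22:16 → midnight = 1 h 44 min; midnight → 05:49 = 5 h 49 min; span 7 h 33 min; less 30 min break → 7 h 3 min

7 h 3 min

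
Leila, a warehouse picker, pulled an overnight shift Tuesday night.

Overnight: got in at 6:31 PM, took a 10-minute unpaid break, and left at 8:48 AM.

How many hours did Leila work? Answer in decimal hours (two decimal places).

Overnight: 6:31 PM → midnight = 5 h 29 min; midnight → 8:48 AM = 8 h 48 min; span 14 h 17 min; less 10 min break → 14 h 7 min

14.12 hours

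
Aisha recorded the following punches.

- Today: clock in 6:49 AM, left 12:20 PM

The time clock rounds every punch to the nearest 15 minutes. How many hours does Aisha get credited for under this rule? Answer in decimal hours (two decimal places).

Today: in 6:49 AM→6:45 AM, out 12:20 PM→12:15 PM; 5 h 30 min

5.50 hours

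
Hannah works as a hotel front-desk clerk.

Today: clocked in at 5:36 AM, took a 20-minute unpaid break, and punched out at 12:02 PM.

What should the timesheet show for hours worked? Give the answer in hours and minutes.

Today: 5:36 AM–12:02 PM = 6 h 26 min; less 20 min break → 6 h 6 min

6 h 6 min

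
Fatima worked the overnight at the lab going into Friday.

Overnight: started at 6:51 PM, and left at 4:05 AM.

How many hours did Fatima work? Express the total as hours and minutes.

9 h 14 min

Overnight: 6:51 PM → midnight = 5 h 9 min; midnight → 4:05 AM = 4 h 5 min; span 9 h 14 min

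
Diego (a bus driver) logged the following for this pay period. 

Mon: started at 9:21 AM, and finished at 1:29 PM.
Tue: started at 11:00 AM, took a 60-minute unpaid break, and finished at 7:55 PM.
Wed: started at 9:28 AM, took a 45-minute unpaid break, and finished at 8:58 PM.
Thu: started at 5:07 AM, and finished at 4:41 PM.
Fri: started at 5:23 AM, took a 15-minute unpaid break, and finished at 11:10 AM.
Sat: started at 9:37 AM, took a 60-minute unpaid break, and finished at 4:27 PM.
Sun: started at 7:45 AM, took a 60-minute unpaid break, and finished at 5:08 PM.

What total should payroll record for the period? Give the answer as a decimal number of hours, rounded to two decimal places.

Mon: 9:21 AM–1:29 PM = 4 h 8 min
Tue: 11:00 AM–7:55 PM = 8 h 55 min; less 60 min break → 7 h 55 min
Wed: 9:28 AM–8:58 PM = 11 h 30 min; less 45 min break → 10 h 45 min
Thu: 5:07 AM–4:41 PM = 11 h 34 min
Fri: 5:23 AM–11:10 AM = 5 h 47 min; less 15 min break → 5 h 32 min
Sat: 9:37 AM–4:27 PM = 6 h 50 min; less 60 min break → 5 h 50 min
Sun: 7:45 AM–5:08 PM = 9 h 23 min; less 60 min break → 8 h 23 min
Total: 4 h 8 min + 7 h 55 min + 10 h 45 min + 11 h 34 min + 5 h 32 min + 5 h 50 min + 8 h 23 min = 54 h 7 min.

54.12 hours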